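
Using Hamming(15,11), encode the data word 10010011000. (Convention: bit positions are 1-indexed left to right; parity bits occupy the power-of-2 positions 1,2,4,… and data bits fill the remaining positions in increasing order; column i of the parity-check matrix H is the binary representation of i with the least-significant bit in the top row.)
Codeword c = d · G (mod 2), d = 10010011000:
  c[0] = d·G[:,0] = (10010011000)·(11011010101) mod 2 = 1+0+0+1+0+0+1+0+0+0+0 mod 2 = 1
  c[1] = d·G[:,1] = (10010011000)·(10110110011) mod 2 = 1+0+0+1+0+0+1+0+0+0+0 mod 2 = 1
  c[2] = d·G[:,2] = (10010011000)·(10000000000) mod 2 = 1+0+0+0+0+0+0+0+0+0+0 mod 2 = 1
  c[3] = d·G[:,3] = (10010011000)·(01110001111) mod 2 = 0+0+0+1+0+0+0+1+0+0+0 mod 2 = 0
  c[4] = d·G[:,4] = (10010011000)·(01000000000) mod 2 = 0+0+0+0+0+0+0+0+0+0+0 mod 2 = 0
  c[5] = d·G[:,5] = (10010011000)·(00100000000) mod 2 = 0+0+0+0+0+0+0+0+0+0+0 mod 2 = 0
  c[6] = d·G[:,6] = (10010011000)·(00010000000) mod 2 = 0+0+0+1+0+0+0+0+0+0+0 mod 2 = 1
  c[7] = d·G[:,7] = (10010011000)·(00001111111) mod 2 = 0+0+0+0+0+0+1+1+0+0+0 mod 2 = 0
  c[8] = d·G[:,8] = (10010011000)·(00001000000) mod 2 = 0+0+0+0+0+0+0+0+0+0+0 mod 2 = 0
  c[9] = d·G[:,9] = (10010011000)·(00000100000) mod 2 = 0+0+0+0+0+0+0+0+0+0+0 mod 2 = 0
  c[10] = d·G[:,10] = (10010011000)·(00000010000) mod 2 = 0+0+0+0+0+0+1+0+0+0+0 mod 2 = 1
  c[11] = d·G[:,11] = (10010011000)·(00000001000) mod 2 = 0+0+0+0+0+0+0+1+0+0+0 mod 2 = 1
  c[12] = d·G[:,12] = (10010011000)·(00000000100) mod 2 = 0+0+0+0+0+0+0+0+0+0+0 mod 2 = 0
  c[13] = d·G[:,13] = (10010011000)·(00000000010) mod 2 = 0+0+0+0+0+0+0+0+0+0+0 mod 2 = 0
  c[14] = d·G[:,14] = (10010011000)·(00000000001) mod 2 = 0+0+0+0+0+0+0+0+0+0+0 mod 2 = 0
Codeword = 111000100011000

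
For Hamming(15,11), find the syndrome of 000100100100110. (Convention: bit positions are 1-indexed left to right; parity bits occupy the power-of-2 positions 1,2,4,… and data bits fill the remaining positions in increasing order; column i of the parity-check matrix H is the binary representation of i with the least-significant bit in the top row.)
Syndrome s = H · r^T (mod 2), r = 000100100100110:
  s[0] = (101010101010101)·(000100100100110) mod 2 = 0+0+0+0+0+0+1+0+0+0+0+0+1+0+0 mod 2 = 0
  s[1] = (011001100110011)·(000100100100110) mod 2 = 0+0+0+0+0+0+1+0+0+1+0+0+0+1+0 mod 2 = 1
  s[2] = (000111100001111)·(000100100100110) mod 2 = 0+0+0+1+0+0+1+0+0+0+0+0+1+1+0 mod 2 = 0
  s[3] = (000000011111111)·(000100100100110) mod 2 = 0+0+0+0+0+0+0+0+0+1+0+0+1+1+0 mod 2 = 1
Syndrome = 0101
Non-zero syndrome: error at position 10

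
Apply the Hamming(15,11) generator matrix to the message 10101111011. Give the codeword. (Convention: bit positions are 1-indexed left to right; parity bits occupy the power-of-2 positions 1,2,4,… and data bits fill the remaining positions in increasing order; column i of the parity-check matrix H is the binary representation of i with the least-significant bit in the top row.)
Codeword c = d · G (mod 2), d = 10101111011:
  c[0] = d·G[:,0] = (10101111011)·(11011010101) mod 2 = 1+0+0+0+1+0+1+0+0+0+1 mod 2 = 0
  c[1] = d·G[:,1] = (10101111011)·(10110110011) mod 2 = 1+0+1+0+0+1+1+0+0+1+1 mod 2 = 0
  c[2] = d·G[:,2] = (10101111011)·(10000000000) mod 2 = 1+0+0+0+0+0+0+0+0+0+0 mod 2 = 1
  c[3] = d·G[:,3] = (10101111011)·(01110001111) mod 2 = 0+0+1+0+0+0+0+1+0+1+1 mod 2 = 0
  c[4] = d·G[:,4] = (10101111011)·(01000000000) mod 2 = 0+0+0+0+0+0+0+0+0+0+0 mod 2 = 0
  c[5] = d·G[:,5] = (10101111011)·(00100000000) mod 2 = 0+0+1+0+0+0+0+0+0+0+0 mod 2 = 1
  c[6] = d·G[:,6] = (10101111011)·(00010000000) mod 2 = 0+0+0+0+0+0+0+0+0+0+0 mod 2 = 0
  c[7] = d·G[:,7] = (10101111011)·(00001111111) mod 2 = 0+0+0+0+1+1+1+1+0+1+1 mod 2 = 0
  c[8] = d·G[:,8] = (10101111011)·(00001000000) mod 2 = 0+0+0+0+1+0+0+0+0+0+0 mod 2 = 1
  c[9] = d·G[:,9] = (10101111011)·(00000100000) mod 2 = 0+0+0+0+0+1+0+0+0+0+0 mod 2 = 1
  c[10] = d·G[:,10] = (10101111011)·(00000010000) mod 2 = 0+0+0+0+0+0+1+0+0+0+0 mod 2 = 1
  c[11] = d·G[:,11] = (10101111011)·(00000001000) mod 2 = 0+0+0+0+0+0+0+1+0+0+0 mod 2 = 1
  c[12] = d·G[:,12] = (10101111011)·(00000000100) mod 2 = 0+0+0+0+0+0+0+0+0+0+0 mod 2 = 0
  c[13] = d·G[:,13] = (10101111011)·(00000000010) mod 2 = 0+0+0+0+0+0+0+0+0+1+0 mod 2 = 1
  c[14] = d·G[:,14] = (10101111011)·(00000000001) mod 2 = 0+0+0+0+0+0+0+0+0+0+1 mod 2 = 1
Codeword = 001001001111011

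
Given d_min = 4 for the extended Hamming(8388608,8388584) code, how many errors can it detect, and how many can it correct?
Detection only: up to d_min − 1 = 3 errors.
Correction: up to ⌊(d_min − 1)/2⌋ = ⌊3/2⌋ = 1 errors.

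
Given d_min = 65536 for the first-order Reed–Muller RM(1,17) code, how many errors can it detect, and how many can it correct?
Detection only: up to d_min − 1 = 65535 errors.
Correction: up to ⌊(d_min − 1)/2⌋ = ⌊65535/2⌋ = 32767 errors.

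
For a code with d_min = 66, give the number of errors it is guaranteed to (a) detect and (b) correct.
(a) Detection requires d_min ≥ e+1, so e ≤ d_min − 1 = 65.
(b) Correction requires d_min ≥ 2t+1, so t ≤ ⌊(d_min − 1)/2⌋ = ⌊65/2⌋ = 32.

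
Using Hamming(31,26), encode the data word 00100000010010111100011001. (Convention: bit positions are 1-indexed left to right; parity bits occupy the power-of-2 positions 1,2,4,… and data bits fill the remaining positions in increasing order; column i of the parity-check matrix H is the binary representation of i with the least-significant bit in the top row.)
Codeword c = d · G (mod 2), d = 00100000010010111100011001:
  c[0] = d·G[:,0] = (00100000010010111100011001)·(11011010101101010101010101) mod 2 = 0+0+0+0+0+0+0+0+0+0+0+0+0+0+0+1+0+1+0+0+0+1+0+0+0+1 mod 2 = 0
  c[1] = d·G[:,1] = (00100000010010111100011001)·(10110110011011001100110011) mod 2 = 0+0+1+0+0+0+0+0+0+1+0+0+1+0+0+0+1+1+0+0+0+1+0+0+0+1 mod 2 = 1
  c[2] = d·G[:,2] = (00100000010010111100011001)·(10000000000000000000000000) mod 2 = 0+0+0+0+0+0+0+0+0+0+0+0+0+0+0+0+0+0+0+0+0+0+0+0+0+0 mod 2 = 0
  c[3] = d·G[:,3] = (00100000010010111100011001)·(01110001111000111100001111) mod 2 = 0+0+1+0+0+0+0+0+0+1+0+0+0+0+1+1+1+1+0+0+0+0+1+0+0+1 mod 2 = 0
  c[4] = d·G[:,4] = (00100000010010111100011001)·(01000000000000000000000000) mod 2 = 0+0+0+0+0+0+0+0+0+0+0+0+0+0+0+0+0+0+0+0+0+0+0+0+0+0 mod 2 = 0
  c[5] = d·G[:,5] = (00100000010010111100011001)·(00100000000000000000000000) mod 2 = 0+0+1+0+0+0+0+0+0+0+0+0+0+0+0+0+0+0+0+0+0+0+0+0+0+0 mod 2 = 1
  c[6] = d·G[:,6] = (00100000010010111100011001)·(00010000000000000000000000) mod 2 = 0+0+0+0+0+0+0+0+0+0+0+0+0+0+0+0+0+0+0+0+0+0+0+0+0+0 mod 2 = 0
  c[7] = d·G[:,7] = (00100000010010111100011001)·(00001111111000000011111111) mod 2 = 0+0+0+0+0+0+0+0+0+1+0+0+0+0+0+0+0+0+0+0+0+1+1+0+0+1 mod 2 = 0
  c[8] = d·G[:,8] = (00100000010010111100011001)·(00001000000000000000000000) mod 2 = 0+0+0+0+0+0+0+0+0+0+0+0+0+0+0+0+0+0+0+0+0+0+0+0+0+0 mod 2 = 0
  c[9] = d·G[:,9] = (00100000010010111100011001)·(00000100000000000000000000) mod 2 = 0+0+0+0+0+0+0+0+0+0+0+0+0+0+0+0+0+0+0+0+0+0+0+0+0+0 mod 2 = 0
  c[10] = d·G[:,10] = (00100000010010111100011001)·(00000010000000000000000000) mod 2 = 0+0+0+0+0+0+0+0+0+0+0+0+0+0+0+0+0+0+0+0+0+0+0+0+0+0 mod 2 = 0
  c[11] = d·G[:,11] = (00100000010010111100011001)·(00000001000000000000000000) mod 2 = 0+0+0+0+0+0+0+0+0+0+0+0+0+0+0+0+0+0+0+0+0+0+0+0+0+0 mod 2 = 0
  c[12] = d·G[:,12] = (00100000010010111100011001)·(00000000100000000000000000) mod 2 = 0+0+0+0+0+0+0+0+0+0+0+0+0+0+0+0+0+0+0+0+0+0+0+0+0+0 mod 2 = 0
  c[13] = d·G[:,13] = (00100000010010111100011001)·(00000000010000000000000000) mod 2 = 0+0+0+0+0+0+0+0+0+1+0+0+0+0+0+0+0+0+0+0+0+0+0+0+0+0 mod 2 = 1
  c[14] = d·G[:,14] = (00100000010010111100011001)·(00000000001000000000000000) mod 2 = 0+0+0+0+0+0+0+0+0+0+0+0+0+0+0+0+0+0+0+0+0+0+0+0+0+0 mod 2 = 0
  c[15] = d·G[:,15] = (00100000010010111100011001)·(00000000000111111111111111) mod 2 = 0+0+0+0+0+0+0+0+0+0+0+0+1+0+1+1+1+1+0+0+0+1+1+0+0+1 mod 2 = 0
  c[16] = d·G[:,16] = (00100000010010111100011001)·(00000000000100000000000000) mod 2 = 0+0+0+0+0+0+0+0+0+0+0+0+0+0+0+0+0+0+0+0+0+0+0+0+0+0 mod 2 = 0
  c[17] = d·G[:,17] = (00100000010010111100011001)·(00000000000010000000000000) mod 2 = 0+0+0+0+0+0+0+0+0+0+0+0+1+0+0+0+0+0+0+0+0+0+0+0+0+0 mod 2 = 1
  c[18] = d·G[:,18] = (00100000010010111100011001)·(00000000000001000000000000) mod 2 = 0+0+0+0+0+0+0+0+0+0+0+0+0+0+0+0+0+0+0+0+0+0+0+0+0+0 mod 2 = 0
  c[19] = d·G[:,19] = (00100000010010111100011001)·(00000000000000100000000000) mod 2 = 0+0+0+0+0+0+0+0+0+0+0+0+0+0+1+0+0+0+0+0+0+0+0+0+0+0 mod 2 = 1
  c[20] = d·G[:,20] = (00100000010010111100011001)·(00000000000000010000000000) mod 2 = 0+0+0+0+0+0+0+0+0+0+0+0+0+0+0+1+0+0+0+0+0+0+0+0+0+0 mod 2 = 1
  c[21] = d·G[:,21] = (00100000010010111100011001)·(00000000000000001000000000) mod 2 = 0+0+0+0+0+0+0+0+0+0+0+0+0+0+0+0+1+0+0+0+0+0+0+0+0+0 mod 2 = 1
  c[22] = d·G[:,22] = (00100000010010111100011001)·(00000000000000000100000000) mod 2 = 0+0+0+0+0+0+0+0+0+0+0+0+0+0+0+0+0+1+0+0+0+0+0+0+0+0 mod 2 = 1
  c[23] = d·G[:,23] = (00100000010010111100011001)·(00000000000000000010000000) mod 2 = 0+0+0+0+0+0+0+0+0+0+0+0+0+0+0+0+0+0+0+0+0+0+0+0+0+0 mod 2 = 0
  c[24] = d·G[:,24] = (00100000010010111100011001)·(00000000000000000001000000) mod 2 = 0+0+0+0+0+0+0+0+0+0+0+0+0+0+0+0+0+0+0+0+0+0+0+0+0+0 mod 2 = 0
  c[25] = d·G[:,25] = (00100000010010111100011001)·(00000000000000000000100000) mod 2 = 0+0+0+0+0+0+0+0+0+0+0+0+0+0+0+0+0+0+0+0+0+0+0+0+0+0 mod 2 = 0
  c[26] = d·G[:,26] = (00100000010010111100011001)·(00000000000000000000010000) mod 2 = 0+0+0+0+0+0+0+0+0+0+0+0+0+0+0+0+0+0+0+0+0+1+0+0+0+0 mod 2 = 1
  c[27] = d·G[:,27] = (00100000010010111100011001)·(00000000000000000000001000) mod 2 = 0+0+0+0+0+0+0+0+0+0+0+0+0+0+0+0+0+0+0+0+0+0+1+0+0+0 mod 2 = 1
  c[28] = d·G[:,28] = (00100000010010111100011001)·(00000000000000000000000100) mod 2 = 0+0+0+0+0+0+0+0+0+0+0+0+0+0+0+0+0+0+0+0+0+0+0+0+0+0 mod 2 = 0
  c[29] = d·G[:,29] = (00100000010010111100011001)·(00000000000000000000000010) mod 2 = 0+0+0+0+0+0+0+0+0+0+0+0+0+0+0+0+0+0+0+0+0+0+0+0+0+0 mod 2 = 0
  c[30] = d·G[:,30] = (00100000010010111100011001)·(00000000000000000000000001) mod 2 = 0+0+0+0+0+0+0+0+0+0+0+0+0+0+0+0+0+0+0+0+0+0+0+0+0+1 mod 2 = 1
Codeword = 0100010000000100010111100011001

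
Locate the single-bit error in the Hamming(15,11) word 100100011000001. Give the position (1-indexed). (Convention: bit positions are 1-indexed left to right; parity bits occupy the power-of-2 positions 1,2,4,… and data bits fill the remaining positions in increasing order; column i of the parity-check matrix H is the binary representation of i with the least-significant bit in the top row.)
Syndrome s = H · r^T (mod 2), r = 100100011000001:
  s[0] = (101010101010101)·(100100011000001) mod 2 = 1+0+0+0+0+0+0+0+1+0+0+0+0+0+1 mod 2 = 1
  s[1] = (011001100110011)·(100100011000001) mod 2 = 0+0+0+0+0+0+0+0+0+0+0+0+0+0+1 mod 2 = 1
  s[2] = (000111100001111)·(100100011000001) mod 2 = 0+0+0+1+0+0+0+0+0+0+0+0+0+0+1 mod 2 = 0
  s[3] = (000000011111111)·(100100011000001) mod 2 = 0+0+0+0+0+0+0+1+1+0+0+0+0+0+1 mod 2 = 1
Syndrome = 1101
Column i of H is the binary representation of i, so the syndrome is the binary index of the flipped bit.
Read s = 1101 with s[0] as LSB: 1·2^0 + 1·2^1 + 0·2^2 + 1·2^3 = 11.
Error is at bit position 11.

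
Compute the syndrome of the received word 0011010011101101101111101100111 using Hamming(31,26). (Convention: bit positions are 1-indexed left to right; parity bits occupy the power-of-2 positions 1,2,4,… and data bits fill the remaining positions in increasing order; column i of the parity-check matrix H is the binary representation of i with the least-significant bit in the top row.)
Syndrome s = H · r^T (mod 2), r = 0011010011101101101111101100111:
  s[0] = (1010101010101010101010101010101)·(0011010011101101101111101100111) mod 2 = 0+0+1+0+0+0+0+0+1+0+1+0+1+0+0+0+1+0+1+0+1+0+1+0+1+0+0+0+1+0+1 mod 2 = 1
  s[1] = (0110011001100110011001100110011)·(0011010011101101101111101100111) mod 2 = 0+0+1+0+0+1+0+0+0+1+1+0+0+1+0+0+0+0+1+0+0+1+1+0+0+1+0+0+0+1+1 mod 2 = 1
  s[2] = (0001111000011110000111100001111)·(0011010011101101101111101100111) mod 2 = 0+0+0+1+0+1+0+0+0+0+0+0+1+1+0+0+0+0+0+1+1+1+1+0+0+0+0+0+1+1+1 mod 2 = 1
  s[3] = (0000000111111110000000011111111)·(0011010011101101101111101100111) mod 2 = 0+0+0+0+0+0+0+0+1+1+1+0+1+1+0+0+0+0+0+0+0+0+0+0+1+1+0+0+1+1+1 mod 2 = 0
  s[4] = (0000000000000001111111111111111)·(0011010011101101101111101100111) mod 2 = 0+0+0+0+0+0+0+0+0+0+0+0+0+0+0+1+1+0+1+1+1+1+1+0+1+1+0+0+1+1+1 mod 2 = 0
Syndrome = 11100
Non-zero syndrome: error at position 7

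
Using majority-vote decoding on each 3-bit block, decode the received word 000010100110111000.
Split into 3-bit blocks and majority-vote each:
  block 1 = 000: 0 ones, 3 zeros → 0
  block 2 = 010: 1 ones, 2 zeros → 0
  block 3 = 100: 1 ones, 2 zeros → 0
  block 4 = 110: 2 ones, 1 zeros → 1
  block 5 = 111: 3 ones, 0 zeros → 1
  block 6 = 000: 0 ones, 3 zeros → 0
Decoded = 000110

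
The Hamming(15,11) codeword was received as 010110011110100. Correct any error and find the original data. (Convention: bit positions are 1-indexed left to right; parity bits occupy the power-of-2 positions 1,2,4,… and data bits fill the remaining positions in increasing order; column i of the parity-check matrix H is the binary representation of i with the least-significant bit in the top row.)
Syndrome s = H · r^T (mod 2), r = 010110011110100:
  s[0] = (101010101010101)·(010110011110100) mod 2 = 0+0+0+0+1+0+0+0+1+0+1+0+1+0+0 mod 2 = 0
  s[1] = (011001100110011)·(010110011110100) mod 2 = 0+1+0+0+0+0+0+0+0+1+1+0+0+0+0 mod 2 = 1
  s[2] = (000111100001111)·(010110011110100) mod 2 = 0+0+0+1+1+0+0+0+0+0+0+0+1+0+0 mod 2 = 1
  s[3] = (000000011111111)·(010110011110100) mod 2 = 0+0+0+0+0+0+0+1+1+1+1+0+1+0+0 mod 2 = 1
Syndrome = 0111
Column 14 of H equals this syndrome → error at bit 14 (1-indexed).
Flip bit 14: 010110011110100 → 010110011110110
Extract data bits at positions {3,5,6,7,9,10,11,12,13,14,15}: 01001110110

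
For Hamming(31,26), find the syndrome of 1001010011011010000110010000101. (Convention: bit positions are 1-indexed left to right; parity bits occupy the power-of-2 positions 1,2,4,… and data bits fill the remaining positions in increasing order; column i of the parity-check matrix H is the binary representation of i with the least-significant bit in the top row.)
Syndrome s = H · r^T (mod 2), r = 1001010011011010000110010000101:
  s[0] = (1010101010101010101010101010101)·(1001010011011010000110010000101) mod 2 = 1+0+0+0+0+0+0+0+1+0+0+0+1+0+1+0+0+0+0+0+1+0+0+0+0+0+0+0+1+0+1 mod 2 = 1
  s[1] = (0110011001100110011001100110011)·(1001010011011010000110010000101) mod 2 = 0+0+0+0+0+1+0+0+0+1+0+0+0+0+1+0+0+0+0+0+0+0+0+0+0+0+0+0+0+0+1 mod 2 = 0
  s[2] = (0001111000011110000111100001111)·(1001010011011010000110010000101) mod 2 = 0+0+0+1+0+1+0+0+0+0+0+1+1+0+1+0+0+0+0+1+1+0+0+0+0+0+0+0+1+0+1 mod 2 = 1
  s[3] = (0000000111111110000000011111111)·(1001010011011010000110010000101) mod 2 = 0+0+0+0+0+0+0+0+1+1+0+1+1+0+1+0+0+0+0+0+0+0+0+1+0+0+0+0+1+0+1 mod 2 = 0
  s[4] = (0000000000000001111111111111111)·(1001010011011010000110010000101) mod 2 = 0+0+0+0+0+0+0+0+0+0+0+0+0+0+0+0+0+0+0+1+1+0+0+1+0+0+0+0+1+0+1 mod 2 = 1
Syndrome = 10101
Non-zero syndrome: error at position 21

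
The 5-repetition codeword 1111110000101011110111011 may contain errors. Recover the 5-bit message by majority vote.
Split into 5-bit blocks and majority-vote each:
  block 1 = 11111: 5 ones, 0 zeros → 1
  block 2 = 10000: 1 ones, 4 zeros → 0
  block 3 = 10101: 3 ones, 2 zeros → 1
  block 4 = 11101: 4 ones, 1 zeros → 1
  block 5 = 11011: 4 ones, 1 zeros → 1
Decoded = 10111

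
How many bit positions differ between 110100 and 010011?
XOR = 100111, count of 1s = 4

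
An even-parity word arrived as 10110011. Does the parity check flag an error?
Sum of received bits: 1+0+1+1+0+0+1+1 = 5; 5 mod 2 = 1. Result is 1 ≠ 0 → error detected.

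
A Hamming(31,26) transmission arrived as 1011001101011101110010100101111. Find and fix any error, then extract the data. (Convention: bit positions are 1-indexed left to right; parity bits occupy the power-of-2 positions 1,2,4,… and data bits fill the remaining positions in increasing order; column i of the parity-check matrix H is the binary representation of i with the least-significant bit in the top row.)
Syndrome s = H · r^T (mod 2), r = 1011001101011101110010100101111:
  s[0] = (1010101010101010101010101010101)·(1011001101011101110010100101111) mod 2 = 1+0+1+0+0+0+1+0+0+0+0+0+1+0+0+0+1+0+0+0+1+0+1+0+0+0+0+0+1+0+1 mod 2 = 1
  s[1] = (0110011001100110011001100110011)·(1011001101011101110010100101111) mod 2 = 0+0+1+0+0+0+1+0+0+1+0+0+0+1+0+0+0+1+0+0+0+0+1+0+0+1+0+0+0+1+1 mod 2 = 1
  s[2] = (0001111000011110000111100001111)·(1011001101011101110010100101111) mod 2 = 0+0+0+1+0+0+1+0+0+0+0+1+1+1+0+0+0+0+0+0+1+0+1+0+0+0+0+1+1+1+1 mod 2 = 1
  s[3] = (0000000111111110000000011111111)·(1011001101011101110010100101111) mod 2 = 0+0+0+0+0+0+0+1+0+1+0+1+1+1+0+0+0+0+0+0+0+0+0+0+0+1+0+1+1+1+1 mod 2 = 0
  s[4] = (0000000000000001111111111111111)·(1011001101011101110010100101111) mod 2 = 0+0+0+0+0+0+0+0+0+0+0+0+0+0+0+1+1+1+0+0+1+0+1+0+0+1+0+1+1+1+1 mod 2 = 0
Syndrome = 11100
Column 7 of H equals this syndrome → error at bit 7 (1-indexed).
Flip bit 7: 1011001101011101110010100101111 → 1011000101011101110010100101111
Extract data bits at positions {3,5,6,7,9,10,11,12,13,14,15,17,18,19,20,21,22,23,24,25,26,27,28,29,30,31}: 10000101110110010100101111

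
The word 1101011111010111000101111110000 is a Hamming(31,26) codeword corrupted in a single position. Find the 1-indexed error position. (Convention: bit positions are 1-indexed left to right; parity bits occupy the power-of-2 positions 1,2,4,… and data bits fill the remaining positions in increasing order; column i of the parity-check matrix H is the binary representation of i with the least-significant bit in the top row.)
Syndrome s = H · r^T (mod 2), r = 1101011111010111000101111110000:
  s[0] = (1010101010101010101010101010101)·(1101011111010111000101111110000) mod 2 = 1+0+0+0+0+0+1+0+1+0+0+0+0+0+1+0+0+0+0+0+0+0+1+0+1+0+1+0+0+0+0 mod 2 = 1
  s[1] = (0110011001100110011001100110011)·(1101011111010111000101111110000) mod 2 = 0+1+0+0+0+1+1+0+0+1+0+0+0+1+1+0+0+0+0+0+0+1+1+0+0+1+1+0+0+0+0 mod 2 = 0
  s[2] = (0001111000011110000111100001111)·(1101011111010111000101111110000) mod 2 = 0+0+0+1+0+1+1+0+0+0+0+1+0+1+1+0+0+0+0+1+0+1+1+0+0+0+0+0+0+0+0 mod 2 = 1
  s[3] = (0000000111111110000000011111111)·(1101011111010111000101111110000) mod 2 = 0+0+0+0+0+0+0+1+1+1+0+1+0+1+1+0+0+0+0+0+0+0+0+1+1+1+1+0+0+0+0 mod 2 = 0
  s[4] = (0000000000000001111111111111111)·(1101011111010111000101111110000) mod 2 = 0+0+0+0+0+0+0+0+0+0+0+0+0+0+0+1+0+0+0+1+0+1+1+1+1+1+1+0+0+0+0 mod 2 = 0
Syndrome = 10100
Column i of H is the binary representation of i, so the syndrome is the binary index of the flipped bit.
Read s = 10100 with s[0] as LSB: 1·2^0 + 0·2^1 + 1·2^2 + 0·2^3 + 0·2^4 = 5.
Error is at bit position 5.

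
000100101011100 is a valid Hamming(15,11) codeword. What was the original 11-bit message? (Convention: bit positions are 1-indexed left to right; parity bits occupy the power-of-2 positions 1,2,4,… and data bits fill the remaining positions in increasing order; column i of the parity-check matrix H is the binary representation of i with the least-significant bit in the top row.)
Parity bits occupy power-of-2 positions; data bits are at positions {3,5,6,7,9,10,11,12,13,14,15} (1-indexed).
Extract: c[3]=0 c[5]=0 c[6]=0 c[7]=1 c[9]=1 c[10]=0 c[11]=1 c[12]=1 c[13]=1 c[14]=0 c[15]=0
Data = 00011011100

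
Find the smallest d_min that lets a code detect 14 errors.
Detecting e errors requires d_min ≥ e + 1 = 14 + 1 = 15.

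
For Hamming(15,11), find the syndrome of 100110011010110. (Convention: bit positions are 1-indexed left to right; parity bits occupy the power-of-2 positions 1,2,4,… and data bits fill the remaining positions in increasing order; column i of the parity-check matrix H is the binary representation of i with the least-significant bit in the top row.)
Syndrome s = H · r^T (mod 2), r = 100110011010110:
  s[0] = (101010101010101)·(100110011010110) mod 2 = 1+0+0+0+1+0+0+0+1+0+1+0+1+0+0 mod 2 = 1
  s[1] = (011001100110011)·(100110011010110) mod 2 = 0+0+0+0+0+0+0+0+0+0+1+0+0+1+0 mod 2 = 0
  s[2] = (000111100001111)·(100110011010110) mod 2 = 0+0+0+1+1+0+0+0+0+0+0+0+1+1+0 mod 2 = 0
  s[3] = (000000011111111)·(100110011010110) mod 2 = 0+0+0+0+0+0+0+1+1+0+1+0+1+1+0 mod 2 = 1
Syndrome = 1001
Non-zero syndrome: error at position 9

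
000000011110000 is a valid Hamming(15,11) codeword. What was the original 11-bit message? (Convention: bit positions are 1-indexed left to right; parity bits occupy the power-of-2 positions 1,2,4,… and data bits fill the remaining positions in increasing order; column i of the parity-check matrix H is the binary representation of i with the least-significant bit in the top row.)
Parity bits occupy power-of-2 positions; data bits are at positions {3,5,6,7,9,10,11,12,13,14,15} (1-indexed).
Extract: c[3]=0 c[5]=0 c[6]=0 c[7]=0 c[9]=1 c[10]=1 c[11]=1 c[12]=0 c[13]=0 c[14]=0 c[15]=0
Data = 00001110000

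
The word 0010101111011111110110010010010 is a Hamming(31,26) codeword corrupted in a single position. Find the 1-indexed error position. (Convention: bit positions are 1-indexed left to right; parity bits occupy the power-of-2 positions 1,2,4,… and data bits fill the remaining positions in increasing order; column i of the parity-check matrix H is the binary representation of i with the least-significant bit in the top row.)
Syndrome s = H · r^T (mod 2), r = 0010101111011111110110010010010:
  s[0] = (1010101010101010101010101010101)·(0010101111011111110110010010010) mod 2 = 0+0+1+0+1+0+1+0+1+0+0+0+1+0+1+0+1+0+0+0+1+0+0+0+0+0+1+0+0+0+0 mod 2 = 1
  s[1] = (0110011001100110011001100110011)·(0010101111011111110110010010010) mod 2 = 0+0+1+0+0+0+1+0+0+1+0+0+0+1+1+0+0+1+0+0+0+0+0+0+0+0+1+0+0+1+0 mod 2 = 0
  s[2] = (0001111000011110000111100001111)·(0010101111011111110110010010010) mod 2 = 0+0+0+0+1+0+1+0+0+0+0+1+1+1+1+0+0+0+0+1+1+0+0+0+0+0+0+0+0+1+0 mod 2 = 1
  s[3] = (0000000111111110000000011111111)·(0010101111011111110110010010010) mod 2 = 0+0+0+0+0+0+0+1+1+1+0+1+1+1+1+0+0+0+0+0+0+0+0+1+0+0+1+0+0+1+0 mod 2 = 0
  s[4] = (0000000000000001111111111111111)·(0010101111011111110110010010010) mod 2 = 0+0+0+0+0+0+0+0+0+0+0+0+0+0+0+1+1+1+0+1+1+0+0+1+0+0+1+0+0+1+0 mod 2 = 0
Syndrome = 10100
Column i of H is the binary representation of i, so the syndrome is the binary index of the flipped bit.
Read s = 10100 with s[0] as LSB: 1·2^0 + 0·2^1 + 1·2^2 + 0·2^3 + 0·2^4 = 5.
Error is at bit position 5.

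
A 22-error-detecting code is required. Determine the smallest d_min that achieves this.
Detecting e errors requires d_min ≥ e + 1 = 22 + 1 = 23.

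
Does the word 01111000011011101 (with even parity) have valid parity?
Sum of all bits: 0+1+1+1+1+0+0+0+0+1+1+0+1+1+1+0+1 = 10; 10 mod 2 = 0. Result is 0 → valid parity.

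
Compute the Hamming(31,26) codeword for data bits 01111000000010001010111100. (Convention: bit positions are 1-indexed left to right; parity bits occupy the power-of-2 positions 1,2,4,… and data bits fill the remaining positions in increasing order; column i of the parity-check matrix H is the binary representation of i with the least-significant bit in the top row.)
Codeword c = d · G (mod 2), d = 01111000000010001010111100:
  c[0] = d·G[:,0] = (01111000000010001010111100)·(11011010101101010101010101) mod 2 = 0+1+0+1+1+0+0+0+0+0+0+0+0+0+0+0+0+0+0+0+0+1+0+1+0+0 mod 2 = 1
  c[1] = d·G[:,1] = (01111000000010001010111100)·(10110110011011001100110011) mod 2 = 0+0+1+1+0+0+0+0+0+0+0+0+1+0+0+0+1+0+0+0+1+1+0+0+0+0 mod 2 = 0
  c[2] = d·G[:,2] = (01111000000010001010111100)·(10000000000000000000000000) mod 2 = 0+0+0+0+0+0+0+0+0+0+0+0+0+0+0+0+0+0+0+0+0+0+0+0+0+0 mod 2 = 0
  c[3] = d·G[:,3] = (01111000000010001010111100)·(01110001111000111100001111) mod 2 = 0+1+1+1+0+0+0+0+0+0+0+0+0+0+0+0+1+0+0+0+0+0+1+1+0+0 mod 2 = 0
  c[4] = d·G[:,4] = (01111000000010001010111100)·(01000000000000000000000000) mod 2 = 0+1+0+0+0+0+0+0+0+0+0+0+0+0+0+0+0+0+0+0+0+0+0+0+0+0 mod 2 = 1
  c[5] = d·G[:,5] = (01111000000010001010111100)·(00100000000000000000000000) mod 2 = 0+0+1+0+0+0+0+0+0+0+0+0+0+0+0+0+0+0+0+0+0+0+0+0+0+0 mod 2 = 1
  c[6] = d·G[:,6] = (01111000000010001010111100)·(00010000000000000000000000) mod 2 = 0+0+0+1+0+0+0+0+0+0+0+0+0+0+0+0+0+0+0+0+0+0+0+0+0+0 mod 2 = 1
  c[7] = d·G[:,7] = (01111000000010001010111100)·(00001111111000000011111111) mod 2 = 0+0+0+0+1+0+0+0+0+0+0+0+0+0+0+0+0+0+1+0+1+1+1+1+0+0 mod 2 = 0
  c[8] = d·G[:,8] = (01111000000010001010111100)·(00001000000000000000000000) mod 2 = 0+0+0+0+1+0+0+0+0+0+0+0+0+0+0+0+0+0+0+0+0+0+0+0+0+0 mod 2 = 1
  c[9] = d·G[:,9] = (01111000000010001010111100)·(00000100000000000000000000) mod 2 = 0+0+0+0+0+0+0+0+0+0+0+0+0+0+0+0+0+0+0+0+0+0+0+0+0+0 mod 2 = 0
  c[10] = d·G[:,10] = (01111000000010001010111100)·(00000010000000000000000000) mod 2 = 0+0+0+0+0+0+0+0+0+0+0+0+0+0+0+0+0+0+0+0+0+0+0+0+0+0 mod 2 = 0
  c[11] = d·G[:,11] = (01111000000010001010111100)·(00000001000000000000000000) mod 2 = 0+0+0+0+0+0+0+0+0+0+0+0+0+0+0+0+0+0+0+0+0+0+0+0+0+0 mod 2 = 0
  c[12] = d·G[:,12] = (01111000000010001010111100)·(00000000100000000000000000) mod 2 = 0+0+0+0+0+0+0+0+0+0+0+0+0+0+0+0+0+0+0+0+0+0+0+0+0+0 mod 2 = 0
  c[13] = d·G[:,13] = (01111000000010001010111100)·(00000000010000000000000000) mod 2 = 0+0+0+0+0+0+0+0+0+0+0+0+0+0+0+0+0+0+0+0+0+0+0+0+0+0 mod 2 = 0
  c[14] = d·G[:,14] = (01111000000010001010111100)·(00000000001000000000000000) mod 2 = 0+0+0+0+0+0+0+0+0+0+0+0+0+0+0+0+0+0+0+0+0+0+0+0+0+0 mod 2 = 0
  c[15] = d·G[:,15] = (01111000000010001010111100)·(00000000000111111111111111) mod 2 = 0+0+0+0+0+0+0+0+0+0+0+0+1+0+0+0+1+0+1+0+1+1+1+1+0+0 mod 2 = 1
  c[16] = d·G[:,16] = (01111000000010001010111100)·(00000000000100000000000000) mod 2 = 0+0+0+0+0+0+0+0+0+0+0+0+0+0+0+0+0+0+0+0+0+0+0+0+0+0 mod 2 = 0
  c[17] = d·G[:,17] = (01111000000010001010111100)·(00000000000010000000000000) mod 2 = 0+0+0+0+0+0+0+0+0+0+0+0+1+0+0+0+0+0+0+0+0+0+0+0+0+0 mod 2 = 1
  c[18] = d·G[:,18] = (01111000000010001010111100)·(00000000000001000000000000) mod 2 = 0+0+0+0+0+0+0+0+0+0+0+0+0+0+0+0+0+0+0+0+0+0+0+0+0+0 mod 2 = 0
  c[19] = d·G[:,19] = (01111000000010001010111100)·(00000000000000100000000000) mod 2 = 0+0+0+0+0+0+0+0+0+0+0+0+0+0+0+0+0+0+0+0+0+0+0+0+0+0 mod 2 = 0
  c[20] = d·G[:,20] = (01111000000010001010111100)·(00000000000000010000000000) mod 2 = 0+0+0+0+0+0+0+0+0+0+0+0+0+0+0+0+0+0+0+0+0+0+0+0+0+0 mod 2 = 0
  c[21] = d·G[:,21] = (01111000000010001010111100)·(00000000000000001000000000) mod 2 = 0+0+0+0+0+0+0+0+0+0+0+0+0+0+0+0+1+0+0+0+0+0+0+0+0+0 mod 2 = 1
  c[22] = d·G[:,22] = (01111000000010001010111100)·(00000000000000000100000000) mod 2 = 0+0+0+0+0+0+0+0+0+0+0+0+0+0+0+0+0+0+0+0+0+0+0+0+0+0 mod 2 = 0
  c[23] = d·G[:,23] = (01111000000010001010111100)·(00000000000000000010000000) mod 2 = 0+0+0+0+0+0+0+0+0+0+0+0+0+0+0+0+0+0+1+0+0+0+0+0+0+0 mod 2 = 1
  c[24] = d·G[:,24] = (01111000000010001010111100)·(00000000000000000001000000) mod 2 = 0+0+0+0+0+0+0+0+0+0+0+0+0+0+0+0+0+0+0+0+0+0+0+0+0+0 mod 2 = 0
  c[25] = d·G[:,25] = (01111000000010001010111100)·(00000000000000000000100000) mod 2 = 0+0+0+0+0+0+0+0+0+0+0+0+0+0+0+0+0+0+0+0+1+0+0+0+0+0 mod 2 = 1
  c[26] = d·G[:,26] = (01111000000010001010111100)·(00000000000000000000010000) mod 2 = 0+0+0+0+0+0+0+0+0+0+0+0+0+0+0+0+0+0+0+0+0+1+0+0+0+0 mod 2 = 1
  c[27] = d·G[:,27] = (01111000000010001010111100)·(00000000000000000000001000) mod 2 = 0+0+0+0+0+0+0+0+0+0+0+0+0+0+0+0+0+0+0+0+0+0+1+0+0+0 mod 2 = 1
  c[28] = d·G[:,28] = (01111000000010001010111100)·(00000000000000000000000100) mod 2 = 0+0+0+0+0+0+0+0+0+0+0+0+0+0+0+0+0+0+0+0+0+0+0+1+0+0 mod 2 = 1
  c[29] = d·G[:,29] = (01111000000010001010111100)·(00000000000000000000000010) mod 2 = 0+0+0+0+0+0+0+0+0+0+0+0+0+0+0+0+0+0+0+0+0+0+0+0+0+0 mod 2 = 0
  c[30] = d·G[:,30] = (01111000000010001010111100)·(00000000000000000000000001) mod 2 = 0+0+0+0+0+0+0+0+0+0+0+0+0+0+0+0+0+0+0+0+0+0+0+0+0+0 mod 2 = 0
Codeword = 1000111010000001010001010111100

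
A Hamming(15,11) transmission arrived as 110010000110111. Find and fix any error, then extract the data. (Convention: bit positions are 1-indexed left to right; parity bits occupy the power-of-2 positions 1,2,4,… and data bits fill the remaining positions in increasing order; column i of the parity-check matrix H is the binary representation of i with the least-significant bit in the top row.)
Syndrome s = H · r^T (mod 2), r = 110010000110111:
  s[0] = (101010101010101)·(110010000110111) mod 2 = 1+0+0+0+1+0+0+0+0+0+1+0+1+0+1 mod 2 = 1
  s[1] = (011001100110011)·(110010000110111) mod 2 = 0+1+0+0+0+0+0+0+0+1+1+0+0+1+1 mod 2 = 1
  s[2] = (000111100001111)·(110010000110111) mod 2 = 0+0+0+0+1+0+0+0+0+0+0+0+1+1+1 mod 2 = 0
  s[3] = (000000011111111)·(110010000110111) mod 2 = 0+0+0+0+0+0+0+0+0+1+1+0+1+1+1 mod 2 = 1
Syndrome = 1101
Column 11 of H equals this syndrome → error at bit 11 (1-indexed).
Flip bit 11: 110010000110111 → 110010000100111
Extract data bits at positions {3,5,6,7,9,10,11,12,13,14,15}: 01000100111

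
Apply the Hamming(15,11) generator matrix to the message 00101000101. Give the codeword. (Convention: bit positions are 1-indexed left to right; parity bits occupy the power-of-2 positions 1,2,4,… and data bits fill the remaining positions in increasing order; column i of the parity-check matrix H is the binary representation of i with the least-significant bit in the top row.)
Codeword c = d · G (mod 2), d = 00101000101:
  c[0] = d·G[:,0] = (00101000101)·(11011010101) mod 2 = 0+0+0+0+1+0+0+0+1+0+1 mod 2 = 1
  c[1] = d·G[:,1] = (00101000101)·(10110110011) mod 2 = 0+0+1+0+0+0+0+0+0+0+1 mod 2 = 0
  c[2] = d·G[:,2] = (00101000101)·(10000000000) mod 2 = 0+0+0+0+0+0+0+0+0+0+0 mod 2 = 0
  c[3] = d·G[:,3] = (00101000101)·(01110001111) mod 2 = 0+0+1+0+0+0+0+0+1+0+1 mod 2 = 1
  c[4] = d·G[:,4] = (00101000101)·(01000000000) mod 2 = 0+0+0+0+0+0+0+0+0+0+0 mod 2 = 0
  c[5] = d·G[:,5] = (00101000101)·(00100000000) mod 2 = 0+0+1+0+0+0+0+0+0+0+0 mod 2 = 1
  c[6] = d·G[:,6] = (00101000101)·(00010000000) mod 2 = 0+0+0+0+0+0+0+0+0+0+0 mod 2 = 0
  c[7] = d·G[:,7] = (00101000101)·(00001111111) mod 2 = 0+0+0+0+1+0+0+0+1+0+1 mod 2 = 1
  c[8] = d·G[:,8] = (00101000101)·(00001000000) mod 2 = 0+0+0+0+1+0+0+0+0+0+0 mod 2 = 1
  c[9] = d·G[:,9] = (00101000101)·(00000100000) mod 2 = 0+0+0+0+0+0+0+0+0+0+0 mod 2 = 0
  c[10] = d·G[:,10] = (00101000101)·(00000010000) mod 2 = 0+0+0+0+0+0+0+0+0+0+0 mod 2 = 0
  c[11] = d·G[:,11] = (00101000101)·(00000001000) mod 2 = 0+0+0+0+0+0+0+0+0+0+0 mod 2 = 0
  c[12] = d·G[:,12] = (00101000101)·(00000000100) mod 2 = 0+0+0+0+0+0+0+0+1+0+0 mod 2 = 1
  c[13] = d·G[:,13] = (00101000101)·(00000000010) mod 2 = 0+0+0+0+0+0+0+0+0+0+0 mod 2 = 0
  c[14] = d·G[:,14] = (00101000101)·(00000000001) mod 2 = 0+0+0+0+0+0+0+0+0+0+1 mod 2 = 1
Codeword = 100101011000101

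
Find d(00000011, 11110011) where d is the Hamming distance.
XOR = 11110000, count of 1s = 4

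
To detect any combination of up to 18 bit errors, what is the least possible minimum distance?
Detecting e errors requires d_min ≥ e + 1 = 18 + 1 = 19.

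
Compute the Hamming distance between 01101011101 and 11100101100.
XOR = 10001110001, count of 1s = 5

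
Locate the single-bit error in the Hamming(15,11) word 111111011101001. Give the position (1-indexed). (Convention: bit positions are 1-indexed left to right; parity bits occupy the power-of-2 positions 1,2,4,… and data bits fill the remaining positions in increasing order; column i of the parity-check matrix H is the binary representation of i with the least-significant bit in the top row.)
Syndrome s = H · r^T (mod 2), r = 111111011101001:
  s[0] = (101010101010101)·(111111011101001) mod 2 = 1+0+1+0+1+0+0+0+1+0+0+0+0+0+1 mod 2 = 1
  s[1] = (011001100110011)·(111111011101001) mod 2 = 0+1+1+0+0+1+0+0+0+1+0+0+0+0+1 mod 2 = 1
  s[2] = (000111100001111)·(111111011101001) mod 2 = 0+0+0+1+1+1+0+0+0+0+0+1+0+0+1 mod 2 = 1
  s[3] = (000000011111111)·(111111011101001) mod 2 = 0+0+0+0+0+0+0+1+1+1+0+1+0+0+1 mod 2 = 1
Syndrome = 1111
Column i of H is the binary representation of i, so the syndrome is the binary index of the flipped bit.
Read s = 1111 with s[0] as LSB: 1·2^0 + 1·2^1 + 1·2^2 + 1·2^3 = 15.
Error is at bit position 15.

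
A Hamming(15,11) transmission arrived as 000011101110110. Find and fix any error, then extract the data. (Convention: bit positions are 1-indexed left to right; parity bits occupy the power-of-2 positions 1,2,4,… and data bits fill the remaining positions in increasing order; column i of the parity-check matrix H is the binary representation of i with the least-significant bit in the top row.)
Syndrome s = H · r^T (mod 2), r = 000011101110110:
  s[0] = (101010101010101)·(000011101110110) mod 2 = 0+0+0+0+1+0+1+0+1+0+1+0+1+0+0 mod 2 = 1
  s[1] = (011001100110011)·(000011101110110) mod 2 = 0+0+0+0+0+1+1+0+0+1+1+0+0+1+0 mod 2 = 1
  s[2] = (000111100001111)·(000011101110110) mod 2 = 0+0+0+0+1+1+1+0+0+0+0+0+1+1+0 mod 2 = 1
  s[3] = (000000011111111)·(000011101110110) mod 2 = 0+0+0+0+0+0+0+0+1+1+1+0+1+1+0 mod 2 = 1
Syndrome = 1111
Column 15 of H equals this syndrome → error at bit 15 (1-indexed).
Flip bit 15: 000011101110110 → 000011101110111
Extract data bits at positions {3,5,6,7,9,10,11,12,13,14,15}: 01111110111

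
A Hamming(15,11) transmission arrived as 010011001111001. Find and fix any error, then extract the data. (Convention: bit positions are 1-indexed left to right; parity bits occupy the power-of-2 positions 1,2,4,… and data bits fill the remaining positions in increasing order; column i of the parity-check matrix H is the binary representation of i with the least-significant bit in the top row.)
Syndrome s = H · r^T (mod 2), r = 010011001111001:
  s[0] = (101010101010101)·(010011001111001) mod 2 = 0+0+0+0+1+0+0+0+1+0+1+0+0+0+1 mod 2 = 0
  s[1] = (011001100110011)·(010011001111001) mod 2 = 0+1+0+0+0+1+0+0+0+1+1+0+0+0+1 mod 2 = 1
  s[2] = (000111100001111)·(010011001111001) mod 2 = 0+0+0+0+1+1+0+0+0+0+0+1+0+0+1 mod 2 = 0
  s[3] = (000000011111111)·(010011001111001) mod 2 = 0+0+0+0+0+0+0+0+1+1+1+1+0+0+1 mod 2 = 1
Syndrome = 0101
Column 10 of H equals this syndrome → error at bit 10 (1-indexed).
Flip bit 10: 010011001111001 → 010011001011001
Extract data bits at positions {3,5,6,7,9,10,11,12,13,14,15}: 01101011001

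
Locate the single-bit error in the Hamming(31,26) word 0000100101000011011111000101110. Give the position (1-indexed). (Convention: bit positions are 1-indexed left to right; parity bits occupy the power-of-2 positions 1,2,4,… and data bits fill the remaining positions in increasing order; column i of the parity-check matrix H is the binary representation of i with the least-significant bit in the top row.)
Syndrome s = H · r^T (mod 2), r = 0000100101000011011111000101110:
  s[0] = (1010101010101010101010101010101)·(0000100101000011011111000101110) mod 2 = 0+0+0+0+1+0+0+0+0+0+0+0+0+0+1+0+0+0+1+0+1+0+0+0+0+0+0+0+1+0+0 mod 2 = 1
  s[1] = (0110011001100110011001100110011)·(0000100101000011011111000101110) mod 2 = 0+0+0+0+0+0+0+0+0+1+0+0+0+0+1+0+0+1+1+0+0+1+0+0+0+1+0+0+0+1+0 mod 2 = 1
  s[2] = (0001111000011110000111100001111)·(0000100101000011011111000101110) mod 2 = 0+0+0+0+1+0+0+0+0+0+0+0+0+0+1+0+0+0+0+1+1+1+0+0+0+0+0+1+1+1+0 mod 2 = 0
  s[3] = (0000000111111110000000011111111)·(0000100101000011011111000101110) mod 2 = 0+0+0+0+0+0+0+1+0+1+0+0+0+0+1+0+0+0+0+0+0+0+0+0+0+1+0+1+1+1+0 mod 2 = 1
  s[4] = (0000000000000001111111111111111)·(0000100101000011011111000101110) mod 2 = 0+0+0+0+0+0+0+0+0+0+0+0+0+0+0+1+0+1+1+1+1+1+0+0+0+1+0+1+1+1+0 mod 2 = 0
Syndrome = 11010
Column i of H is the binary representation of i, so the syndrome is the binary index of the flipped bit.
Read s = 11010 with s[0] as LSB: 1·2^0 + 1·2^1 + 0·2^2 + 1·2^3 + 0·2^4 = 11.
Error is at bit position 11.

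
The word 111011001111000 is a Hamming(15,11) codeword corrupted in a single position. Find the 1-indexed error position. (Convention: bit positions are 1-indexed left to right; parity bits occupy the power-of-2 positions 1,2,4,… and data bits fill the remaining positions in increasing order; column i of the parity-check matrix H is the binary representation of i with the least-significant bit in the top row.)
Syndrome s = H · r^T (mod 2), r = 111011001111000:
  s[0] = (101010101010101)·(111011001111000) mod 2 = 1+0+1+0+1+0+0+0+1+0+1+0+0+0+0 mod 2 = 1
  s[1] = (011001100110011)·(111011001111000) mod 2 = 0+1+1+0+0+1+0+0+0+1+1+0+0+0+0 mod 2 = 1
  s[2] = (000111100001111)·(111011001111000) mod 2 = 0+0+0+0+1+1+0+0+0+0+0+1+0+0+0 mod 2 = 1
  s[3] = (000000011111111)·(111011001111000) mod 2 = 0+0+0+0+0+0+0+0+1+1+1+1+0+0+0 mod 2 = 0
Syndrome = 1110
Column i of H is the binary representation of i, so the syndrome is the binary index of the flipped bit.
Read s = 1110 with s[0] as LSB: 1·2^0 + 1·2^1 + 1·2^2 + 0·2^3 = 7.
Error is at bit position 7.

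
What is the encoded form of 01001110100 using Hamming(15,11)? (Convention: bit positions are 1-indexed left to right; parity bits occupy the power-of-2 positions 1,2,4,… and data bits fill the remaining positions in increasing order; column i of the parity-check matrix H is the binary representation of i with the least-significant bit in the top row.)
Codeword c = d · G (mod 2), d = 01001110100:
  c[0] = d·G[:,0] = (01001110100)·(11011010101) mod 2 = 0+1+0+0+1+0+1+0+1+0+0 mod 2 = 0
  c[1] = d·G[:,1] = (01001110100)·(10110110011) mod 2 = 0+0+0+0+0+1+1+0+0+0+0 mod 2 = 0
  c[2] = d·G[:,2] = (01001110100)·(10000000000) mod 2 = 0+0+0+0+0+0+0+0+0+0+0 mod 2 = 0
  c[3] = d·G[:,3] = (01001110100)·(01110001111) mod 2 = 0+1+0+0+0+0+0+0+1+0+0 mod 2 = 0
  c[4] = d·G[:,4] = (01001110100)·(01000000000) mod 2 = 0+1+0+0+0+0+0+0+0+0+0 mod 2 = 1
  c[5] = d·G[:,5] = (01001110100)·(00100000000) mod 2 = 0+0+0+0+0+0+0+0+0+0+0 mod 2 = 0
  c[6] = d·G[:,6] = (01001110100)·(00010000000) mod 2 = 0+0+0+0+0+0+0+0+0+0+0 mod 2 = 0
  c[7] = d·G[:,7] = (01001110100)·(00001111111) mod 2 = 0+0+0+0+1+1+1+0+1+0+0 mod 2 = 0
  c[8] = d·G[:,8] = (01001110100)·(00001000000) mod 2 = 0+0+0+0+1+0+0+0+0+0+0 mod 2 = 1
  c[9] = d·G[:,9] = (01001110100)·(00000100000) mod 2 = 0+0+0+0+0+1+0+0+0+0+0 mod 2 = 1
  c[10] = d·G[:,10] = (01001110100)·(00000010000) mod 2 = 0+0+0+0+0+0+1+0+0+0+0 mod 2 = 1
  c[11] = d·G[:,11] = (01001110100)·(00000001000) mod 2 = 0+0+0+0+0+0+0+0+0+0+0 mod 2 = 0
  c[12] = d·G[:,12] = (01001110100)·(00000000100) mod 2 = 0+0+0+0+0+0+0+0+1+0+0 mod 2 = 1
  c[13] = d·G[:,13] = (01001110100)·(00000000010) mod 2 = 0+0+0+0+0+0+0+0+0+0+0 mod 2 = 0
  c[14] = d·G[:,14] = (01001110100)·(00000000001) mod 2 = 0+0+0+0+0+0+0+0+0+0+0 mod 2 = 0
Codeword = 000010001110100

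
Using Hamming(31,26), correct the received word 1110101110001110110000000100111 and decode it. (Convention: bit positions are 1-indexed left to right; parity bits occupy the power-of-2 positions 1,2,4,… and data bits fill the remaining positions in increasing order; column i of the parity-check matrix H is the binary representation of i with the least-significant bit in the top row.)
Syndrome s = H · r^T (mod 2), r = 1110101110001110110000000100111:
  s[0] = (1010101010101010101010101010101)·(1110101110001110110000000100111) mod 2 = 1+0+1+0+1+0+1+0+1+0+0+0+1+0+1+0+1+0+0+0+0+0+0+0+0+0+0+0+1+0+1 mod 2 = 0
  s[1] = (0110011001100110011001100110011)·(1110101110001110110000000100111) mod 2 = 0+1+1+0+0+0+1+0+0+0+0+0+0+1+1+0+0+1+0+0+0+0+0+0+0+1+0+0+0+1+1 mod 2 = 1
  s[2] = (0001111000011110000111100001111)·(1110101110001110110000000100111) mod 2 = 0+0+0+0+1+0+1+0+0+0+0+0+1+1+1+0+0+0+0+0+0+0+0+0+0+0+0+0+1+1+1 mod 2 = 0
  s[3] = (0000000111111110000000011111111)·(1110101110001110110000000100111) mod 2 = 0+0+0+0+0+0+0+1+1+0+0+0+1+1+1+0+0+0+0+0+0+0+0+0+0+1+0+0+1+1+1 mod 2 = 1
  s[4] = (0000000000000001111111111111111)·(1110101110001110110000000100111) mod 2 = 0+0+0+0+0+0+0+0+0+0+0+0+0+0+0+0+1+1+0+0+0+0+0+0+0+1+0+0+1+1+1 mod 2 = 0
Syndrome = 01010
Column 10 of H equals this syndrome → error at bit 10 (1-indexed).
Flip bit 10: 1110101110001110110000000100111 → 1110101111001110110000000100111
Extract data bits at positions {3,5,6,7,9,10,11,12,13,14,15,17,18,19,20,21,22,23,24,25,26,27,28,29,30,31}: 11011100111110000000100111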